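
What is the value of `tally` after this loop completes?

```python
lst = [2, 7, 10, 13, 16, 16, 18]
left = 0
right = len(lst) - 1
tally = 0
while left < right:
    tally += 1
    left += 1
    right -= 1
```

Iterations until pointers meet (list length 7)
`tally` takes the values: 0 → 1 → 2 → 3

Answer: 3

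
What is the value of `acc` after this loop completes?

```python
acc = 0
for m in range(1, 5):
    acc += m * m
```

Sum of squares 1² to 4² = 30
`acc` takes the values: 0 → 1 → 5 → 14 → 30

Answer: 30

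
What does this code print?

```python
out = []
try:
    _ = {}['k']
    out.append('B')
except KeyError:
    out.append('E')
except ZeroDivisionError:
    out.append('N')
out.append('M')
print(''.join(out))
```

Execution trace: 'E' (except KeyError) → 'M' (after the try/except). Output: EM

Answer: EM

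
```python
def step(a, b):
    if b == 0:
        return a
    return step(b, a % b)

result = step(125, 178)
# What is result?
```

step(125, 178) -> step(178, 125) -> step(125, 53) -> step(53, 19) -> step(19, 15) -> step(15, 4) -> step(4, 3) -> step(3, 1) -> step(1, 0) -> 1

Answer: 1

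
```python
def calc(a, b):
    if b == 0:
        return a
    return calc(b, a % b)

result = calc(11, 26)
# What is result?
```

calc(11, 26) -> calc(26, 11) -> calc(11, 4) -> calc(4, 3) -> calc(3, 1) -> calc(1, 0) -> 1

Answer: 1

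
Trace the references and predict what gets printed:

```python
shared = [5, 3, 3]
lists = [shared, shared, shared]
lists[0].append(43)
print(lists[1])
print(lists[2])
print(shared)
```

Key concept: list of same reference.
Step by step:
`shared = [5, 3, 3]` → shared = [5, 3, 3]
`lists = [shared, shared, shared]` → lists = [[5, 3, 3], [5, 3, 3], [5, 3, 3]]
`lists[0].append(43)` → shared = [5, 3, 3, 43]; lists = [[5, 3, 3, 43], [5, 3, 3, 43], [5, 3, 3, 43]]
`print(lists[1])` → prints [5, 3, 3, 43]
`print(lists[2])` → prints [5, 3, 3, 43]
`print(shared)` → prints [5, 3, 3, 43]

Answer:
[5, 3, 3, 43]
[5, 3, 3, 43]
[5, 3, 3, 43]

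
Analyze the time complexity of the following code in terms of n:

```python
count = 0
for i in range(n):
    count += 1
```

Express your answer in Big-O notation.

Each loop level contributes: n. Multiplying the contributions gives O(n).

Answer: O(n)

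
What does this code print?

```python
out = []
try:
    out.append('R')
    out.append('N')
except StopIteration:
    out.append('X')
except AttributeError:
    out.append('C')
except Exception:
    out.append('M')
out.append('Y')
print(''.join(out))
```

Execution trace: 'R' (try body) → 'N' (try body, no exception) → 'Y' (after the try/except). Output: RNY

Answer: RNY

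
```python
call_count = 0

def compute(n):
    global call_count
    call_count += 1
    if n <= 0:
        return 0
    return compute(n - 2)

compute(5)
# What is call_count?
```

Linear recursion stepping by 2: 4 calls from n=5 down to ≤0.

Answer: 4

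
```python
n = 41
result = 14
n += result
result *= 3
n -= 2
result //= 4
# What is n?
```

Trace:
`n = 41` → n = 41
`result = 14` → result = 14
`n += result` → n = 55
`result *= 3` → result = 42
`n -= 2` → n = 53
`result //= 4` → result = 10
So n = 53

Answer: 53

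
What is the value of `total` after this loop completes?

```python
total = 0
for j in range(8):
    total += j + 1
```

Start at 0, add 1 to 8 = 36
`total` takes the values: 0 → 1 → 3 → 6 → 10 → 15 → 21 → 28 → 36

Answer: 36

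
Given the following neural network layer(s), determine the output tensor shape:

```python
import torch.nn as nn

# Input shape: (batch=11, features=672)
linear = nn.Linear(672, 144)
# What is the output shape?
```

Input: (11, 672) -> Output: (11, 144)

Answer: (11, 144)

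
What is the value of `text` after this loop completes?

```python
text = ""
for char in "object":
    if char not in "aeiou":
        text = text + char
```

Remove vowels from 'object'
`text` takes the values: "" → "b" → "bj" → "bjc" → "bjct"

Answer: "bjct"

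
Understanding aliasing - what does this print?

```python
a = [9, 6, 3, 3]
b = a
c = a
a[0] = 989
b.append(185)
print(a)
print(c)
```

Key concept: multiple aliases.
Step by step:
`a = [9, 6, 3, 3]` → a = [9, 6, 3, 3]
`b = a` → b = [9, 6, 3, 3] (same object as a)
`c = a` → c = [9, 6, 3, 3] (same object as a, b)
`a[0] = 989` → a = [989, 6, 3, 3] (same object as b, c); b = [989, 6, 3, 3] (same object as a, c); c = [989, 6, 3, 3] (same object as a, b)
`b.append(185)` → a = [989, 6, 3, 3, 185] (same object as b, c); b = [989, 6, 3, 3, 185] (same object as a, c); c = [989, 6, 3, 3, 185] (same object as a, b)
`print(a)` → prints [989, 6, 3, 3, 185]
`print(c)` → prints [989, 6, 3, 3, 185]

Answer:
[989, 6, 3, 3, 185]
[989, 6, 3, 3, 185]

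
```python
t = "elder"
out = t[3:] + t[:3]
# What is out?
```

Trace:
`t = "elder"` → t = 'elder'
`out = t[3:] + t[:3]` → out = 'ereld'
So out = 'ereld'

Answer: 'ereld'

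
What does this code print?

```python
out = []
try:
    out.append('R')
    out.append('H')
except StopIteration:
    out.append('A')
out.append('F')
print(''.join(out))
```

Execution trace: 'R' (try body) → 'H' (try body, no exception) → 'F' (after the try/except). Output: RHF

Answer: RHF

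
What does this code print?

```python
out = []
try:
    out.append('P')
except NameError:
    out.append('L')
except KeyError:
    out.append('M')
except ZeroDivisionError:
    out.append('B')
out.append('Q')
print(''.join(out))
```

Execution trace: 'P' (try body, no exception) → 'Q' (after the try/except). Output: PQ

Answer: PQ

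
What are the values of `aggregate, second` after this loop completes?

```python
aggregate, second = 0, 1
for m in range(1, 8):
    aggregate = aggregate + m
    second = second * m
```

Sum and factorial of 1 to 7
`aggregate, second` takes the values: (0, 1) → (1, 1) → (3, 1) → (3, 2) → (6, 2) → (6, 6) → (10, 6) → (10, 24) → (15, 24) → (15, 120) → (21, 120) → (21, 720) → (28, 720) → (28, 5040)

Answer: 28, 5040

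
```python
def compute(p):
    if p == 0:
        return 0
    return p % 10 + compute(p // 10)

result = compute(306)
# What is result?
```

Sum of digits of 306: 6 + 0 + 3 = 9

Answer: 9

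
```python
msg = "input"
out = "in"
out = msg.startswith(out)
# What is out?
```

Trace:
`msg = "input"` → msg = 'input'
`out = "in"` → out = 'in'
`out = msg.startswith(out)` → out = True
So out = True

Answer: True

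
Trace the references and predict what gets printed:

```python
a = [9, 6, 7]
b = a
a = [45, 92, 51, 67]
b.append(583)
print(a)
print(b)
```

Key concept: rebinding vs mutation: a is rebound to a new list, b still points at the original.
Step by step:
`a = [9, 6, 7]` → a = [9, 6, 7]
`b = a` → b = [9, 6, 7] (same object as a)
`a = [45, 92, 51, 67]` → a = [45, 92, 51, 67]
`b.append(583)` → b = [9, 6, 7, 583]
`print(a)` → prints [45, 92, 51, 67]
`print(b)` → prints [9, 6, 7, 583]

Answer:
[45, 92, 51, 67]
[9, 6, 7, 583]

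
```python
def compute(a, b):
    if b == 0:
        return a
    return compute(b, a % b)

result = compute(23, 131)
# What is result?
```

compute(23, 131) -> compute(131, 23) -> compute(23, 16) -> compute(16, 7) -> compute(7, 2) -> compute(2, 1) -> compute(1, 0) -> 1

Answer: 1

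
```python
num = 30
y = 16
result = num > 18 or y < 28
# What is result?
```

Trace:
`num = 30` → num = 30
`y = 16` → y = 16
`result = num > 18 or y < 28` → result = True
So result = True

Answer: True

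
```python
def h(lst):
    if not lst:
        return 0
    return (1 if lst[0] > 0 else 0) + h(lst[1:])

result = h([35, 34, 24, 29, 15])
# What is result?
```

Count of positive elements in [35, 34, 24, 29, 15] = 5

Answer: 5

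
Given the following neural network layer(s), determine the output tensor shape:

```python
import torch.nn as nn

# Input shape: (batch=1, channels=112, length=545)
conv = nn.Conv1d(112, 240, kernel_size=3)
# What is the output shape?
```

Input: (1, 112, 545) -> Output: (1, 240, 543)

Answer: (1, 240, 543)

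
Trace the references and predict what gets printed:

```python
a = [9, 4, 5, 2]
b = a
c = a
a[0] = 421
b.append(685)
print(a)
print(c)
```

Key concept: multiple aliases.
Step by step:
`a = [9, 4, 5, 2]` → a = [9, 4, 5, 2]
`b = a` → b = [9, 4, 5, 2] (same object as a)
`c = a` → c = [9, 4, 5, 2] (same object as a, b)
`a[0] = 421` → a = [421, 4, 5, 2] (same object as b, c); b = [421, 4, 5, 2] (same object as a, c); c = [421, 4, 5, 2] (same object as a, b)
`b.append(685)` → a = [421, 4, 5, 2, 685] (same object as b, c); b = [421, 4, 5, 2, 685] (same object as a, c); c = [421, 4, 5, 2, 685] (same object as a, b)
`print(a)` → prints [421, 4, 5, 2, 685]
`print(c)` → prints [421, 4, 5, 2, 685]

Answer:
[421, 4, 5, 2, 685]
[421, 4, 5, 2, 685]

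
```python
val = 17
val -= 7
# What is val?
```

Trace:
`val = 17` → val = 17
`val -= 7` → val = 10
So val = 10

Answer: 10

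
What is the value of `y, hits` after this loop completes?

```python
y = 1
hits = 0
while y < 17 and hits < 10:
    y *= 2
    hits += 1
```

Double until >= 17 or 10 iterations
`y, hits` takes the values: (1, 0) → (2, 0) → (2, 1) → (4, 1) → (4, 2) → (8, 2) → (8, 3) → (16, 3) → (16, 4) → (32, 4) → (32, 5)

Answer: 32, 5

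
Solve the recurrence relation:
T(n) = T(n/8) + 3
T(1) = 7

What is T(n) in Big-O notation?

Each step divides n by 8 and adds 3. After log_8(n) steps we reach T(1)=7. So T(n) = 3·log_8(n) + 7 = O(log n).

Answer: O(log n)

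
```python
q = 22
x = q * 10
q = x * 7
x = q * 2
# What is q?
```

Trace:
`q = 22` → q = 22
`x = q * 10` → x = 220
`q = x * 7` → q = 1540
`x = q * 2` → x = 3080
So q = 1540

Answer: 1540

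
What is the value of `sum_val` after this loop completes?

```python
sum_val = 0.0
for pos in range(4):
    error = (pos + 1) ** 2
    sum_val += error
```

Sum of squared losses 1² + 2² + ... + 4²
`sum_val` takes the values: 0.0 → 1.0 → 5.0 → 14.0 → 30.0

Answer: 30.0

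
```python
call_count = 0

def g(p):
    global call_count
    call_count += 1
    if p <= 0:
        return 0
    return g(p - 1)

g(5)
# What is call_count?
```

Linear recursion stepping by 1: 6 calls from p=5 down to ≤0.

Answer: 6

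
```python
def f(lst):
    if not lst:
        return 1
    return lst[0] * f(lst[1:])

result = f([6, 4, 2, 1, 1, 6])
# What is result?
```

Product over [6, 4, 2, 1, 1, 6] = 6 * 4 * 2 * 1 * 1 * 6 = 288

Answer: 288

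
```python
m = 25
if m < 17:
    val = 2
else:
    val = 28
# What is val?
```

Trace:
`m = 25` → m = 25
`if m < 17: ...` → m < 17 is False, take else branch → val = 28
So val = 28

Answer: 28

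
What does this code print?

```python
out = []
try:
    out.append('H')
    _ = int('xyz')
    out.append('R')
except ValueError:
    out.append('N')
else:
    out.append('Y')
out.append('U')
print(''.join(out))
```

Execution trace: 'H' (try body) → 'N' (except ValueError) → 'U' (after the try/except). Output: HNU

Answer: HNU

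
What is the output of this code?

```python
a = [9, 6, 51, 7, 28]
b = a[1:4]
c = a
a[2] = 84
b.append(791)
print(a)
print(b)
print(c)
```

Key concept: slice vs alias.
Step by step:
`a = [9, 6, 51, 7, 28]` → a = [9, 6, 51, 7, 28]
`b = a[1:4]` → b = [6, 51, 7]
`c = a` → c = [9, 6, 51, 7, 28] (same object as a)
`a[2] = 84` → a = [9, 6, 84, 7, 28] (same object as c); c = [9, 6, 84, 7, 28] (same object as a)
`b.append(791)` → b = [6, 51, 7, 791]
`print(a)` → prints [9, 6, 84, 7, 28]
`print(b)` → prints [6, 51, 7, 791]
`print(c)` → prints [9, 6, 84, 7, 28]

Answer:
[9, 6, 84, 7, 28]
[6, 51, 7, 791]
[9, 6, 84, 7, 28]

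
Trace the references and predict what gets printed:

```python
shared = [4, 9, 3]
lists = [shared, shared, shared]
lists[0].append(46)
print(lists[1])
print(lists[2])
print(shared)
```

Key concept: list of same reference.
Step by step:
`shared = [4, 9, 3]` → shared = [4, 9, 3]
`lists = [shared, shared, shared]` → lists = [[4, 9, 3], [4, 9, 3], [4, 9, 3]]
`lists[0].append(46)` → shared = [4, 9, 3, 46]; lists = [[4, 9, 3, 46], [4, 9, 3, 46], [4, 9, 3, 46]]
`print(lists[1])` → prints [4, 9, 3, 46]
`print(lists[2])` → prints [4, 9, 3, 46]
`print(shared)` → prints [4, 9, 3, 46]

Answer:
[4, 9, 3, 46]
[4, 9, 3, 46]
[4, 9, 3, 46]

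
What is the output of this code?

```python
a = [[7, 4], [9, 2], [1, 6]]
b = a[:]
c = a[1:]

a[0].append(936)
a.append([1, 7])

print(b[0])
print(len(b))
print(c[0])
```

Key concept: slice with nested mutation.
Step by step:
`a = [[7, 4], [9, 2], [1, 6]]` → a = [[7, 4], [9, 2], [1, 6]]
`b = a[:]` → b = [[7, 4], [9, 2], [1, 6]]
`c = a[1:]` → c = [[9, 2], [1, 6]]
`a[0].append(936)` → a = [[7, 4, 936], [9, 2], [1, 6]]; b = [[7, 4, 936], [9, 2], [1, 6]]
`a.append([1, 7])` → a = [[7, 4, 936], [9, 2], [1, 6], [1, 7]]
`print(b[0])` → prints [7, 4, 936]
`print(len(b))` → prints 3
`print(c[0])` → prints [9, 2]

Answer:
[7, 4, 936]
3
[9, 2]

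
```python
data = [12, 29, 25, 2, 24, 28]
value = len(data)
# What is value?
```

Trace:
`data = [12, 29, 25, 2, 24, 28]` → data = [12, 29, 25, 2, 24, 28]
`value = len(data)` → value = 6
So value = 6

Answer: 6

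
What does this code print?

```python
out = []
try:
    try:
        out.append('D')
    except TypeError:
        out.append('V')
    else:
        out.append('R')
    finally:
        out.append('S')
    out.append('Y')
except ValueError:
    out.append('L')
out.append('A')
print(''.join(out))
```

Execution trace: 'D' (inner try body, no exception) → 'R' (inner else) → 'S' (inner finally) → 'Y' (try body, no exception) → 'A' (after the try/except). Output: DRSYA

Answer: DRSYA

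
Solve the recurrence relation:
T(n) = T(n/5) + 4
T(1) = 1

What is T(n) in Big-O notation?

Each step divides n by 5 and adds 4. After log_5(n) steps we reach T(1)=1. So T(n) = 4·log_5(n) + 1 = O(log n).

Answer: O(log n)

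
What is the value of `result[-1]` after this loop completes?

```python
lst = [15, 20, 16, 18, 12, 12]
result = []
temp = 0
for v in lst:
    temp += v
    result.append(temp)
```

Cumulative sum ends at 93
`result` takes the values: [] → [15] → [15, 35] → [15, 35, 51] → [15, 35, 51, 69] → [15, 35, 51, 69, 81] → [15, 35, 51, 69, 81, 93]
So `result[-1]` = 93

Answer: 93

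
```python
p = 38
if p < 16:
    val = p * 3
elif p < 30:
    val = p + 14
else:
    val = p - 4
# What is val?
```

Trace:
`p = 38` → p = 38
`if p < 16: ...` → p < 16 is False, p < 30 is False, take else branch → val = 34
So val = 34

Answer: 34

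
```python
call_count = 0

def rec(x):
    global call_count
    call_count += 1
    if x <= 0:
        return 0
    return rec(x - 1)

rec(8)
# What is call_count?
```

Linear recursion stepping by 1: 9 calls from x=8 down to ≤0.

Answer: 9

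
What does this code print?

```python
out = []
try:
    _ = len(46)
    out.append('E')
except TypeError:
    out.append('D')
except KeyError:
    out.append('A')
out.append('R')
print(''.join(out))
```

Execution trace: 'D' (except TypeError) → 'R' (after the try/except). Output: DR

Answer: DR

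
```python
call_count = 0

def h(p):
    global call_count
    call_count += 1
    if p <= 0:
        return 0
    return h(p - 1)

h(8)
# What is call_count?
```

Linear recursion stepping by 1: 9 calls from p=8 down to ≤0.

Answer: 9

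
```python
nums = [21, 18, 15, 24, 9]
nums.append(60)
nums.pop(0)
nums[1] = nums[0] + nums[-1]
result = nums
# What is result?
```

Trace:
`nums = [21, 18, 15, 24, 9]` → nums = [21, 18, 15, 24, 9]
`nums.append(60)` → nums = [21, 18, 15, 24, 9, 60]
`nums.pop(0)` → nums = [18, 15, 24, 9, 60]
`nums[1] = nums[0] + nums[-1]` → nums = [18, 78, 24, 9, 60]
`result = nums` → result = [18, 78, 24, 9, 60]
So result = [18, 78, 24, 9, 60]

Answer: [18, 78, 24, 9, 60]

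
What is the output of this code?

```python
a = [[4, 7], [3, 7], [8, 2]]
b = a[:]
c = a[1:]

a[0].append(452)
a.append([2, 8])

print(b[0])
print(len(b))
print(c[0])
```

Key concept: slice with nested mutation.
Step by step:
`a = [[4, 7], [3, 7], [8, 2]]` → a = [[4, 7], [3, 7], [8, 2]]
`b = a[:]` → b = [[4, 7], [3, 7], [8, 2]]
`c = a[1:]` → c = [[3, 7], [8, 2]]
`a[0].append(452)` → a = [[4, 7, 452], [3, 7], [8, 2]]; b = [[4, 7, 452], [3, 7], [8, 2]]
`a.append([2, 8])` → a = [[4, 7, 452], [3, 7], [8, 2], [2, 8]]
`print(b[0])` → prints [4, 7, 452]
`print(len(b))` → prints 3
`print(c[0])` → prints [3, 7]

Answer:
[4, 7, 452]
3
[3, 7]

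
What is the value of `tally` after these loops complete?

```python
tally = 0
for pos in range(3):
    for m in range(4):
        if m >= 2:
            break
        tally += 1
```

Inner breaks at 2, outer runs 3 times
`tally` takes the values: 0 → 1 → 2 → 3 → 4 → 5 → 6

Answer: 6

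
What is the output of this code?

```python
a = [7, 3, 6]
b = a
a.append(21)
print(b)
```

Key concept: basic list aliasing.
Step by step:
`a = [7, 3, 6]` → a = [7, 3, 6]
`b = a` → b = [7, 3, 6] (same object as a)
`a.append(21)` → a = [7, 3, 6, 21] (same object as b); b = [7, 3, 6, 21] (same object as a)
`print(b)` → prints [7, 3, 6, 21]

Answer: [7, 3, 6, 21]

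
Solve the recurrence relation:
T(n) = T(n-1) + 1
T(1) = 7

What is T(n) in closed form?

Unrolling: T(n) = T(1) + 1·(n-1) = 7 + 1(n-1) = n + 6.

Answer: T(n) = n + 6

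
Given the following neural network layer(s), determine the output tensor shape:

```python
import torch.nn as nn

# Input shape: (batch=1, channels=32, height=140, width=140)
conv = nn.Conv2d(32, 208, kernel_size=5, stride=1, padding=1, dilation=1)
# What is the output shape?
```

Input: (1, 32, 140, 140) -> Output: (1, 208, 138, 138)

Answer: (1, 208, 138, 138)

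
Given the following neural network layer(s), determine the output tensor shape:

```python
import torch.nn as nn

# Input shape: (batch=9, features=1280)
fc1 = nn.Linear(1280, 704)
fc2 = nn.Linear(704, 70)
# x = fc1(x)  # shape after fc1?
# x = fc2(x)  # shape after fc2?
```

Input: (9, 1280) -> after fc1: (9, 704) -> Output: (9, 70)

Answer: (9, 70)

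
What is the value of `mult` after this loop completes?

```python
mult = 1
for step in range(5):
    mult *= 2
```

2^5 = 32
`mult` takes the values: 1 → 2 → 4 → 8 → 16 → 32

Answer: 32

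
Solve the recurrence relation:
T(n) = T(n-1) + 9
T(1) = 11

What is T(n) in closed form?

Unrolling: T(n) = T(1) + 9·(n-1) = 11 + 9(n-1) = 9n + 2.

Answer: T(n) = 9n + 2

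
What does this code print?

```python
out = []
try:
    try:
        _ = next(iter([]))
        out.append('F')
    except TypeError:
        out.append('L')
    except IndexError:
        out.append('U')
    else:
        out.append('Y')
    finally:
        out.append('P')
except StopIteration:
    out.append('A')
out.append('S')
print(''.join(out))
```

Execution trace: 'P' (inner finally) → 'A' (outer except StopIteration) → 'S' (after the try/except). Output: PAS

Answer: PAS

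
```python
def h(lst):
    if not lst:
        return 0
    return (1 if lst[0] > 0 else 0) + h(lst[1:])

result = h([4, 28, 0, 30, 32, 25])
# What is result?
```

Count of positive elements in [4, 28, 0, 30, 32, 25] = 5

Answer: 5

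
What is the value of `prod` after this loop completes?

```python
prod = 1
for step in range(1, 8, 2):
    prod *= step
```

Product of 1, 3, 5, ... up to 7
`prod` takes the values: 1 → 3 → 15 → 105

Answer: 105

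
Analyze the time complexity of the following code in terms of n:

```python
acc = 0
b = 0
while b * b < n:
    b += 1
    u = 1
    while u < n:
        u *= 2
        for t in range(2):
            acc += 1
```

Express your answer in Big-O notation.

Each loop level contributes: √n × log n × 1. Multiplying the contributions gives O(√n log n).

Answer: O(√n log n)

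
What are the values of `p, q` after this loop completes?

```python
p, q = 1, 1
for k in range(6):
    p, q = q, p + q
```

Fibonacci: after 6 iterations
`p, q` takes the values: (1, 1) → (1, 2) → (2, 3) → (3, 5) → (5, 8) → (8, 13) → (13, 21)

Answer: 13, 21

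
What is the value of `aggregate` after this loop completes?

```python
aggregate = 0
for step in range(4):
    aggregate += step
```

Sum of 0 to 3 = 6
`aggregate` takes the values: 0 → 1 → 3 → 6

Answer: 6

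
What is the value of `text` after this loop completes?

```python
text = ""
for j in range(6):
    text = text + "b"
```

Repeat 'b' 6 times
`text` takes the values: "" → "b" → "bb" → "bbb" → "bbbb" → "bbbbb" → "bbbbbb"

Answer: "bbbbbb"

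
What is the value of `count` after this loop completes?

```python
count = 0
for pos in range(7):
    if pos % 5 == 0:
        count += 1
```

Count numbers divisible by 5 in range(7)
`count` takes the values: 0 → 1 → 2

Answer: 2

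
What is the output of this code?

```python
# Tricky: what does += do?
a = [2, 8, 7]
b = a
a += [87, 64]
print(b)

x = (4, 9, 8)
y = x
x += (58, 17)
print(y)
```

Key concept: += behavior differs for mutable vs immutable.
Step by step:
`a = [2, 8, 7]` → a = [2, 8, 7]
`b = a` → b = [2, 8, 7] (same object as a)
`a += [87, 64]` → a = [2, 8, 7, 87, 64] (same object as b); b = [2, 8, 7, 87, 64] (same object as a)
`print(b)` → prints [2, 8, 7, 87, 64]
`x = (4, 9, 8)` → x = (4, 9, 8)
`y = x` → y = (4, 9, 8)
`x += (58, 17)` → x = (4, 9, 8, 58, 17)
`print(y)` → prints (4, 9, 8)

Answer:
[2, 8, 7, 87, 64]
(4, 9, 8)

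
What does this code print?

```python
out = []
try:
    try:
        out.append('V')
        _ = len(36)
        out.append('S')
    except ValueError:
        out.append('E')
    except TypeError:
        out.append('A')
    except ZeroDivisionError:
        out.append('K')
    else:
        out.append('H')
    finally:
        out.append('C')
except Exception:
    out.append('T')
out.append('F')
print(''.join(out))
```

Execution trace: 'V' (inner try body) → 'A' (inner except TypeError) → 'C' (inner finally) → 'F' (after the try/except). Output: VACF

Answer: VACF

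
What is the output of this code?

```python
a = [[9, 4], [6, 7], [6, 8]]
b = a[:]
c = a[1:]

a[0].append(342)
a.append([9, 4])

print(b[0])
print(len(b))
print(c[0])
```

Key concept: slice with nested mutation.
Step by step:
`a = [[9, 4], [6, 7], [6, 8]]` → a = [[9, 4], [6, 7], [6, 8]]
`b = a[:]` → b = [[9, 4], [6, 7], [6, 8]]
`c = a[1:]` → c = [[6, 7], [6, 8]]
`a[0].append(342)` → a = [[9, 4, 342], [6, 7], [6, 8]]; b = [[9, 4, 342], [6, 7], [6, 8]]
`a.append([9, 4])` → a = [[9, 4, 342], [6, 7], [6, 8], [9, 4]]
`print(b[0])` → prints [9, 4, 342]
`print(len(b))` → prints 3
`print(c[0])` → prints [6, 7]

Answer:
[9, 4, 342]
3
[6, 7]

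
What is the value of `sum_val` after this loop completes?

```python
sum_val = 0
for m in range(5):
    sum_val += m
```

Sum of 0 to 4 = 10
`sum_val` takes the values: 0 → 1 → 3 → 6 → 10

Answer: 10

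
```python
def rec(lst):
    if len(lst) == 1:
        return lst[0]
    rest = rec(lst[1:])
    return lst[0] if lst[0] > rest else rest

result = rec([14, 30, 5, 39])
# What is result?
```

Recursive max over [14, 30, 5, 39] = 39

Answer: 39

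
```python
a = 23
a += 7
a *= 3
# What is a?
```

Trace:
`a = 23` → a = 23
`a += 7` → a = 30
`a *= 3` → a = 90
So a = 90

Answer: 90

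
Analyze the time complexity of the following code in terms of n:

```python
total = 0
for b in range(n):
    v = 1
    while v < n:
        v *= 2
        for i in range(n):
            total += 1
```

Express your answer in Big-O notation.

Each loop level contributes: n × log n × n. Multiplying the contributions gives O(n^2 log n).

Answer: O(n^2 log n)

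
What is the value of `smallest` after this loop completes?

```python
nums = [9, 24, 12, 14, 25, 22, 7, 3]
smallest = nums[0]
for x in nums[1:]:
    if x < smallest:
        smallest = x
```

Minimum of [9, 24, 12, 14, 25, 22, 7, 3]
`smallest` takes the values: 9 → 7 → 3

Answer: 3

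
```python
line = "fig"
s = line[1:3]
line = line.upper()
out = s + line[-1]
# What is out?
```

Trace:
`line = "fig"` → line = 'fig'
`s = line[1:3]` → s = 'ig'
`line = line.upper()` → line = 'FIG'
`out = s + line[-1]` → out = 'igG'
So out = 'igG'

Answer: 'igG'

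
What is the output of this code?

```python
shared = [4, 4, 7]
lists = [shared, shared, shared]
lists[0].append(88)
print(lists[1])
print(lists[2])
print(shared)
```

Key concept: list of same reference.
Step by step:
`shared = [4, 4, 7]` → shared = [4, 4, 7]
`lists = [shared, shared, shared]` → lists = [[4, 4, 7], [4, 4, 7], [4, 4, 7]]
`lists[0].append(88)` → shared = [4, 4, 7, 88]; lists = [[4, 4, 7, 88], [4, 4, 7, 88], [4, 4, 7, 88]]
`print(lists[1])` → prints [4, 4, 7, 88]
`print(lists[2])` → prints [4, 4, 7, 88]
`print(shared)` → prints [4, 4, 7, 88]

Answer:
[4, 4, 7, 88]
[4, 4, 7, 88]
[4, 4, 7, 88]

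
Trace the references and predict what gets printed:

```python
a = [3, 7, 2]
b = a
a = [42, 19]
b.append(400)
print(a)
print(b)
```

Key concept: rebinding vs mutation: a is rebound to a new list, b still points at the original.
Step by step:
`a = [3, 7, 2]` → a = [3, 7, 2]
`b = a` → b = [3, 7, 2] (same object as a)
`a = [42, 19]` → a = [42, 19]
`b.append(400)` → b = [3, 7, 2, 400]
`print(a)` → prints [42, 19]
`print(b)` → prints [3, 7, 2, 400]

Answer:
[42, 19]
[3, 7, 2, 400]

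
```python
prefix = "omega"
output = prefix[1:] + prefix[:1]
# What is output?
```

Trace:
`prefix = "omega"` → prefix = 'omega'
`output = prefix[1:] + prefix[:1]` → output = 'megao'
So output = 'megao'

Answer: 'megao'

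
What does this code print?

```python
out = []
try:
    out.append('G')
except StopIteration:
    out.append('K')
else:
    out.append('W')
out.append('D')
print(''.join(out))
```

Execution trace: 'G' (try body, no exception) → 'W' (else) → 'D' (after the try/except). Output: GWD

Answer: GWD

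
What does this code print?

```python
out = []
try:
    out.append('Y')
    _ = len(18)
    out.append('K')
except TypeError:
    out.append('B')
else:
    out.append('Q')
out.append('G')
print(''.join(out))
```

Execution trace: 'Y' (try body) → 'B' (except TypeError) → 'G' (after the try/except). Output: YBG

Answer: YBG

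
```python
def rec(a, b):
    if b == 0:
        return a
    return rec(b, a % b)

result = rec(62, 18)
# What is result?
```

rec(62, 18) -> rec(18, 8) -> rec(8, 2) -> rec(2, 0) -> 2

Answer: 2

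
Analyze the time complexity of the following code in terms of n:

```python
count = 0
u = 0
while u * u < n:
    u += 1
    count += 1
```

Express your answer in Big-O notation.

Each loop level contributes: √n. Multiplying the contributions gives O(√n).

Answer: O(√n)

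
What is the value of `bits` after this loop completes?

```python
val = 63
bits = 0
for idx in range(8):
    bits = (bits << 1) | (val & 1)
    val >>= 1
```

Reverse lowest 8 bits of 63
`bits` takes the values: 0 → 1 → 3 → 7 → 15 → 31 → 63 → 126 → 252

Answer: 252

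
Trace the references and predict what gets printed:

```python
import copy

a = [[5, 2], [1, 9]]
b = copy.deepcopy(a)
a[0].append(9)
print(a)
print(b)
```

Key concept: deep copy is fully independent.
Step by step:
`a = [[5, 2], [1, 9]]` → a = [[5, 2], [1, 9]]
`b = copy.deepcopy(a)` → b = [[5, 2], [1, 9]]
`a[0].append(9)` → a = [[5, 2, 9], [1, 9]]
`print(a)` → prints [[5, 2, 9], [1, 9]]
`print(b)` → prints [[5, 2], [1, 9]]

Answer:
[[5, 2, 9], [1, 9]]
[[5, 2], [1, 9]]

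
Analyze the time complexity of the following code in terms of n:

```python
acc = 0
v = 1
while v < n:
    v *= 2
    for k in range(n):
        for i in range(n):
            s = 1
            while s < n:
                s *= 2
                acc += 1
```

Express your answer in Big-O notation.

Each loop level contributes: log n × n × n × log n. Multiplying the contributions gives O(n^2 log² n).

Answer: O(n^2 log² n)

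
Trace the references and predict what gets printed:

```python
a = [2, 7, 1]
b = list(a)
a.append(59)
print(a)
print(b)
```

Key concept: list() constructor creates copy.
Step by step:
`a = [2, 7, 1]` → a = [2, 7, 1]
`b = list(a)` → b = [2, 7, 1]
`a.append(59)` → a = [2, 7, 1, 59]
`print(a)` → prints [2, 7, 1, 59]
`print(b)` → prints [2, 7, 1]

Answer:
[2, 7, 1, 59]
[2, 7, 1]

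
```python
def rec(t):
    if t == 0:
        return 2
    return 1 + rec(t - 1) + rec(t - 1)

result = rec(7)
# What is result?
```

rec(t) = 1 + 2·rec(t-1), rec(0)=2. Closed form: (2+1)·2^7 - 1 = 383.

Answer: 383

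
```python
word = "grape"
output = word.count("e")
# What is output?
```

Trace:
`word = "grape"` → word = 'grape'
`output = word.count("e")` → output = 1
So output = 1

Answer: 1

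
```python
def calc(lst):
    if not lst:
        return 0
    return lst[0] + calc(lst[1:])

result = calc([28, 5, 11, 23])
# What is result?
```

28 + 5 + 11 + 23 + 0 = 67

Answer: 67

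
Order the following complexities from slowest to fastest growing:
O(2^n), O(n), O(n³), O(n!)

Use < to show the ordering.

Ordered by growth rate: O(n) < O(n³) < O(2^n) < O(n!)

Answer: O(n) < O(n³) < O(2^n) < O(n!)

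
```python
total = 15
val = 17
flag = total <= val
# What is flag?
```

Trace:
`total = 15` → total = 15
`val = 17` → val = 17
`flag = total <= val` → flag = True
So flag = True

Answer: True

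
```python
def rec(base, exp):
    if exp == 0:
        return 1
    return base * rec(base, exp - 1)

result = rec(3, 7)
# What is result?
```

rec(3, 7) = 3 * 3 * 3 * 3 * 3 * 3 * 3 = 2187

Answer: 2187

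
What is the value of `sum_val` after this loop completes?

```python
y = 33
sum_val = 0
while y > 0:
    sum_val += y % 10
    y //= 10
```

Sum digits of 33
`sum_val` takes the values: 0 → 3 → 6

Answer: 6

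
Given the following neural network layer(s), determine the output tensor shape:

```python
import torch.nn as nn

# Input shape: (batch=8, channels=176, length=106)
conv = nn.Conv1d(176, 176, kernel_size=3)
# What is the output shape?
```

Input: (8, 176, 106) -> Output: (8, 176, 104)

Answer: (8, 176, 104)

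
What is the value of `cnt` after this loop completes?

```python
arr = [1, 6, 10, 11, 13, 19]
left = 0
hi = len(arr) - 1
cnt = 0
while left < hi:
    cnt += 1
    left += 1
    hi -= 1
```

Iterations until pointers meet (list length 6)
`cnt` takes the values: 0 → 1 → 2 → 3

Answer: 3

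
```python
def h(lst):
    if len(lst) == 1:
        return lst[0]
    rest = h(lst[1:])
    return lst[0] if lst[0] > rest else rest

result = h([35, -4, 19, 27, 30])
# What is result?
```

Recursive max over [35, -4, 19, 27, 30] = 35

Answer: 35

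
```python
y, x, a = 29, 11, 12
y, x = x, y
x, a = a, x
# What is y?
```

Trace:
`y, x, a = 29, 11, 12` → y = 29; x = 11; a = 12
`y, x = x, y` → y = 11; x = 29
`x, a = a, x` → x = 12; a = 29
So y = 11

Answer: 11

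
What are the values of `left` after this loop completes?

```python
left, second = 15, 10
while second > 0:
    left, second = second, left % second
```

GCD of 15 and 10
`left` takes the values: 15 → 10 → 5

Answer: 5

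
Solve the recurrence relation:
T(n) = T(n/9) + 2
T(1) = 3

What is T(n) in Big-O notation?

Each step divides n by 9 and adds 2. After log_9(n) steps we reach T(1)=3. So T(n) = 2·log_9(n) + 3 = O(log n).

Answer: O(log n)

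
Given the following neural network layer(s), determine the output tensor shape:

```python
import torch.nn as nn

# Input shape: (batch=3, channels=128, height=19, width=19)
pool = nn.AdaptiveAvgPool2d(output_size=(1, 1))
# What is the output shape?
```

Input: (3, 128, 19, 19) -> Output: (3, 128, 1, 1)

Answer: (3, 128, 1, 1)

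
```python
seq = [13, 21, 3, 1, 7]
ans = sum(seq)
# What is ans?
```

Trace:
`seq = [13, 21, 3, 1, 7]` → seq = [13, 21, 3, 1, 7]
`ans = sum(seq)` → ans = 45
So ans = 45

Answer: 45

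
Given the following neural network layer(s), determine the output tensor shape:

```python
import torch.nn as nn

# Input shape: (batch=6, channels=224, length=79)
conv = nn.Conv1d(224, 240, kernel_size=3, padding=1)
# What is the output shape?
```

Input: (6, 224, 79) -> Output: (6, 240, 79)

Answer: (6, 240, 79)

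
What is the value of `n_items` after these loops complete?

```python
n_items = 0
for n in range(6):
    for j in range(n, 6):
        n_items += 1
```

Upper triangle: 6 + 5 + ... + 1
`n_items` takes the values: 0 → 1 → 2 → 3 → 4 → 5 → 6 → 7 → 8 → 9 → 10 → 11 → 12 → 13 → 14 → 15 → 16 → 17 → 18 → 19 → 20 → 21

Answer: 21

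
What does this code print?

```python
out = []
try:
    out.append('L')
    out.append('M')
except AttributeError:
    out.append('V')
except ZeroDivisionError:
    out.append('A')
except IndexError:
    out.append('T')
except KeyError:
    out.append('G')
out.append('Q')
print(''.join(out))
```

Execution trace: 'L' (try body) → 'M' (try body, no exception) → 'Q' (after the try/except). Output: LMQ

Answer: LMQ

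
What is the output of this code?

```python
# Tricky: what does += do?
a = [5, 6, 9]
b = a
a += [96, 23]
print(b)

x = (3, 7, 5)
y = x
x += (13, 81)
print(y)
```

Key concept: += behavior differs for mutable vs immutable.
Step by step:
`a = [5, 6, 9]` → a = [5, 6, 9]
`b = a` → b = [5, 6, 9] (same object as a)
`a += [96, 23]` → a = [5, 6, 9, 96, 23] (same object as b); b = [5, 6, 9, 96, 23] (same object as a)
`print(b)` → prints [5, 6, 9, 96, 23]
`x = (3, 7, 5)` → x = (3, 7, 5)
`y = x` → y = (3, 7, 5)
`x += (13, 81)` → x = (3, 7, 5, 13, 81)
`print(y)` → prints (3, 7, 5)

Answer:
[5, 6, 9, 96, 23]
(3, 7, 5)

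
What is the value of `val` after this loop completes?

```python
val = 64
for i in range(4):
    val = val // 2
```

Halve 4 times: 64 // 2^4 = 4
`val` takes the values: 64 → 32 → 16 → 8 → 4

Answer: 4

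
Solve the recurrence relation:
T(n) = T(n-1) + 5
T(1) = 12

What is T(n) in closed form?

Unrolling: T(n) = T(1) + 5·(n-1) = 12 + 5(n-1) = 5n + 7.

Answer: T(n) = 5n + 7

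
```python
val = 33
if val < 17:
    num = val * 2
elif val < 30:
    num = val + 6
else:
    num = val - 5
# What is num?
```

Trace:
`val = 33` → val = 33
`if val < 17: ...` → val < 17 is False, val < 30 is False, take else branch → num = 28
So num = 28

Answer: 28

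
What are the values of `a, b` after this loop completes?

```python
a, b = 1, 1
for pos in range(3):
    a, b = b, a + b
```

Fibonacci: after 3 iterations
`a, b` takes the values: (1, 1) → (1, 2) → (2, 3) → (3, 5)

Answer: 3, 5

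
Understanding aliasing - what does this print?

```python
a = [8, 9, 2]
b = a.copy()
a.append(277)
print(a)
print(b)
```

Key concept: list.copy() creates independent copy.
Step by step:
`a = [8, 9, 2]` → a = [8, 9, 2]
`b = a.copy()` → b = [8, 9, 2]
`a.append(277)` → a = [8, 9, 2, 277]
`print(a)` → prints [8, 9, 2, 277]
`print(b)` → prints [8, 9, 2]

Answer:
[8, 9, 2, 277]
[8, 9, 2]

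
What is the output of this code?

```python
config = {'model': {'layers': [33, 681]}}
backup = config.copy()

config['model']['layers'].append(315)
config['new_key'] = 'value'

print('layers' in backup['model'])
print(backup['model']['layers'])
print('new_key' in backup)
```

Key concept: shallow copy gotcha with nested dict.
Step by step:
`config = {'model': {'layers': [33, 681]}}` → config = {'model': {'layers': [33, 681]}}
`backup = config.copy()` → backup = {'model': {'layers': [33, 681]}}
`config['model']['layers'].append(315)` → config = {'model': {'layers': [33, 681, 315]}}; backup = {'model': {'layers': [33, 681, 315]}}
`config['new_key'] = 'value'` → config = {'model': {'layers': [33, 681, 315]}, 'new_key': 'value'}
`print('layers' in backup['model'])` → prints True
`print(backup['model']['layers'])` → prints [33, 681, 315]
`print('new_key' in backup)` → prints False

Answer:
True
[33, 681, 315]
False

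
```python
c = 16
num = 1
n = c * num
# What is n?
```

Trace:
`c = 16` → c = 16
`num = 1` → num = 1
`n = c * num` → n = 16
So n = 16

Answer: 16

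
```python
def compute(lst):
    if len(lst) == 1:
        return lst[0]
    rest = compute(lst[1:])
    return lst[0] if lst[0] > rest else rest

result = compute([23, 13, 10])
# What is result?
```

Recursive max over [23, 13, 10] = 23

Answer: 23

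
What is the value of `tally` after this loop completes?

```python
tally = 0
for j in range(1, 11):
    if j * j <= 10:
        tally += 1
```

Count numbers where j² ≤ 10
`tally` takes the values: 0 → 1 → 2 → 3

Answer: 3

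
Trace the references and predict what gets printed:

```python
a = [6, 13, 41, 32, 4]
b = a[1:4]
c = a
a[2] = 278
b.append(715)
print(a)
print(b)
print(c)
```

Key concept: slice vs alias.
Step by step:
`a = [6, 13, 41, 32, 4]` → a = [6, 13, 41, 32, 4]
`b = a[1:4]` → b = [13, 41, 32]
`c = a` → c = [6, 13, 41, 32, 4] (same object as a)
`a[2] = 278` → a = [6, 13, 278, 32, 4] (same object as c); c = [6, 13, 278, 32, 4] (same object as a)
`b.append(715)` → b = [13, 41, 32, 715]
`print(a)` → prints [6, 13, 278, 32, 4]
`print(b)` → prints [13, 41, 32, 715]
`print(c)` → prints [6, 13, 278, 32, 4]

Answer:
[6, 13, 278, 32, 4]
[13, 41, 32, 715]
[6, 13, 278, 32, 4]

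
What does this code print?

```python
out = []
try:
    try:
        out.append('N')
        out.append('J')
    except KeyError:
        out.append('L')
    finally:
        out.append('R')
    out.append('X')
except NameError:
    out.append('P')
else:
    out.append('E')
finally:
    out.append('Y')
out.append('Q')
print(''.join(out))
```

Execution trace: 'N' (inner try body) → 'J' (inner try body, no exception) → 'R' (inner finally) → 'X' (try body, no exception) → 'E' (else) → 'Y' (finally) → 'Q' (after the try/except). Output: NJRXEYQ

Answer: NJRXEYQ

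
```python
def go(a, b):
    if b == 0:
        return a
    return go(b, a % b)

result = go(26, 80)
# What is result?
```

go(26, 80) -> go(80, 26) -> go(26, 2) -> go(2, 0) -> 2

Answer: 2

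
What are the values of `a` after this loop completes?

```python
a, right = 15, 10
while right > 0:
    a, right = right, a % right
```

GCD of 15 and 10
`a` takes the values: 15 → 10 → 5

Answer: 5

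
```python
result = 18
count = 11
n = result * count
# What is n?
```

Trace:
`result = 18` → result = 18
`count = 11` → count = 11
`n = result * count` → n = 198
So n = 198

Answer: 198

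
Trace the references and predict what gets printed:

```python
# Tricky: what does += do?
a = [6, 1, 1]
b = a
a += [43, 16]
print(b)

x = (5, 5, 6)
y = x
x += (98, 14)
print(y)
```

Key concept: += behavior differs for mutable vs immutable.
Step by step:
`a = [6, 1, 1]` → a = [6, 1, 1]
`b = a` → b = [6, 1, 1] (same object as a)
`a += [43, 16]` → a = [6, 1, 1, 43, 16] (same object as b); b = [6, 1, 1, 43, 16] (same object as a)
`print(b)` → prints [6, 1, 1, 43, 16]
`x = (5, 5, 6)` → x = (5, 5, 6)
`y = x` → y = (5, 5, 6)
`x += (98, 14)` → x = (5, 5, 6, 98, 14)
`print(y)` → prints (5, 5, 6)

Answer:
[6, 1, 1, 43, 16]
(5, 5, 6)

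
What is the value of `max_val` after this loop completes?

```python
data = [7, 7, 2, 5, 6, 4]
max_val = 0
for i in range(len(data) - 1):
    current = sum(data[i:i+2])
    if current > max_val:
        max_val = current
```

Max sum of 2-element window in [7, 7, 2, 5, 6, 4]
`max_val` takes the values: 0 → 14

Answer: 14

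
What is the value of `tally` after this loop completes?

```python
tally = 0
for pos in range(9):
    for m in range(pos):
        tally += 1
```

Triangle number: 0+1+2+...+8
`tally` takes the values: 0 → 1 → 2 → 3 → 4 → 5 → 6 → 7 → 8 → 9 → 10 → 11 → 12 → 13 → 14 → 15 → 16 → 17 → 18 → 19 → 20 → 21 → 22 → 23 → 24 → 25 → 26 → 27 → 28 → 29 → 30 → 31 → 32 → 33 → 34 → 35 → 36

Answer: 36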